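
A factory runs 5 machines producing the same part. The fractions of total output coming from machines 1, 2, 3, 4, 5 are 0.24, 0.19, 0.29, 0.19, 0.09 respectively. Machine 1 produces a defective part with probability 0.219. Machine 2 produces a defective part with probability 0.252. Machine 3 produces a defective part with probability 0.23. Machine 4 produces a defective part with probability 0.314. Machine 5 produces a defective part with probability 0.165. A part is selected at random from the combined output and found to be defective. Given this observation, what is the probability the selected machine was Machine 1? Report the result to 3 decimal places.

P(defective|M1) = 0.219; P(defective|M2) = 0.252; P(defective|M3) = 0.23; P(defective|M4) = 0.314; P(defective|M5) = 0.165.
Prior × likelihood for each source: 0.24·0.219=0.05256, 0.19·0.252=0.04788, 0.29·0.23=0.06670, 0.19·0.314=0.05966, 0.09·0.165=0.01485. Summing gives P(defective) = 0.24165.
P(Machine 1 | defective) = 0.05256 / 0.24165 = 0.218.

Posterior probability ≈ 0.218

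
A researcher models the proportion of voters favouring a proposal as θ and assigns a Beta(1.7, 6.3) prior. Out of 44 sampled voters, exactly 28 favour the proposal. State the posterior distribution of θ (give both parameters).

Observing 28 successes and 16 failures updates Beta(1.7, 6.3) by adding the success and failure counts to the two shape parameters: α = 1.7+28 = 29.7, β = 6.3+16 = 22.3.

Posterior: Beta(29.7, 22.3)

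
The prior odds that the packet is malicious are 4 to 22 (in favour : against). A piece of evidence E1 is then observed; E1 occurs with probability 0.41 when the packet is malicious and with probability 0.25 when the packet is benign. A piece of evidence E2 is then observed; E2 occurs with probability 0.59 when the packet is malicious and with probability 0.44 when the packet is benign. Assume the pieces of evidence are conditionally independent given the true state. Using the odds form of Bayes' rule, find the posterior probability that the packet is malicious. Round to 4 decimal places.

Posterior probability ≈ 0.2856

Prior odds = 4/22 = 0.18182.
Likelihood ratio for E1 = 0.41/0.25 = 1.6400.
Likelihood ratio for E2 = 0.59/0.44 = 1.3409.
Posterior odds = prior odds × LR₁ × LR₂ = 0.39983.
Posterior probability = odds/(1+odds) = 0.39983/1.3998 = 0.2856.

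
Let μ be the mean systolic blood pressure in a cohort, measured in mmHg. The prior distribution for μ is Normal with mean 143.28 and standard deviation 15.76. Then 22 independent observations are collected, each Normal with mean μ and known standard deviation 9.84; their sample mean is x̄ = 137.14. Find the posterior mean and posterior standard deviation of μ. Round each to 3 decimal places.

With known σ, the Normal prior is conjugate. Weight on the data is w = (n/σ²)/(n/σ² + 1/τ₀²) = 0.227213/(0.227213+0.00402613) = 0.98259.
Posterior mean = w·x̄ + (1−w)·μ₀ = 0.98259·137.14 + 0.017411·143.28 = 137.247. Posterior variance = 1/(0.227213+0.00402613) = 4.32453, so SD = 2.080.

Posterior mean ≈ 137.247; posterior SD ≈ 2.080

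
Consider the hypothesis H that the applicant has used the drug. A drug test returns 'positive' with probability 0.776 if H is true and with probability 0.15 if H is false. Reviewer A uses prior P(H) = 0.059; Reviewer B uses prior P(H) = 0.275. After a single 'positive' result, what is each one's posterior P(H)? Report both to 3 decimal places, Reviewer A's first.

Reviewer A: 0.245; Reviewer B: 0.662

The likelihood ratio for a 'positive' result is 0.776/0.15 = 5.1733.
Reviewer A: prior odds 0.059/0.941 = 0.062699; posterior odds 0.32436; posterior probability 0.245.
Reviewer B: prior odds 0.275/0.725 = 0.37931; posterior odds 1.9623; posterior probability 0.662.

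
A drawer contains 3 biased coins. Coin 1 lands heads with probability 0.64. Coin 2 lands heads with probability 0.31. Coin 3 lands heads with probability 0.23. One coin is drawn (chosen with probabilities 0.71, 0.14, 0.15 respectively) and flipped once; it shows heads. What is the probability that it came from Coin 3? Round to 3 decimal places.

P(heads|C1) = 0.64; P(heads|C2) = 0.31; P(heads|C3) = 0.23.
Prior × likelihood for each source: 0.71·0.64=0.4544, 0.14·0.31=0.04340, 0.15·0.23=0.03450. Summing gives P(heads) = 0.53230.
P(Coin 3 | heads) = 0.03450 / 0.53230 = 0.065.

Posterior probability ≈ 0.065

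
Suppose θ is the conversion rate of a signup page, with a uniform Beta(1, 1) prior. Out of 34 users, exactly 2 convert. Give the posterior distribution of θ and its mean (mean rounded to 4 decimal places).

Posterior: Beta(3, 33); mean ≈ 0.0833

Observing 2 successes and 32 failures updates Beta(1, 1) by adding the success and failure counts to the two shape parameters: α = 1+2 = 3, β = 1+32 = 33.
E[θ | data] = 3/(3+33) = 0.0833.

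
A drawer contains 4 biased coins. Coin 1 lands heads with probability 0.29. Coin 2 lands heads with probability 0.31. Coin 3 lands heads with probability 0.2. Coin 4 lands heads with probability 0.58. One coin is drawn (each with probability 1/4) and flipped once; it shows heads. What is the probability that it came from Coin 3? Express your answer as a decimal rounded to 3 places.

Tabulate prior·likelihood by source: [1] prior 0.25, lik 0.29, product 0.07250; [2] prior 0.25, lik 0.31, product 0.07750; [3] prior 0.25, lik 0.2, product 0.05000; [4] prior 0.25, lik 0.58, product 0.1450.
Normalizing constant = 0.34500; the posterior for Coin 3 is its product over the sum, 0.05000/0.34500 = 0.145.

Posterior probability ≈ 0.145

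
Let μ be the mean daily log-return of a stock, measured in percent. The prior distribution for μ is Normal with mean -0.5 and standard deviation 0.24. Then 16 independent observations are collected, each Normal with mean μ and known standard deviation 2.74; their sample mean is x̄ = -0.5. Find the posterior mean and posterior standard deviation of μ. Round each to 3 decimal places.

With known σ, the Normal prior is conjugate. Weight on the data is w = (n/σ²)/(n/σ² + 1/τ₀²) = 2.13117/(2.13117+17.3611) = 0.10933.
Posterior mean = w·x̄ + (1−w)·μ₀ = 0.10933·-0.5 + 0.89067·-0.5 = -0.500. Posterior variance = 1/(2.13117+17.3611) = 0.0513023, so SD = 0.227.

Posterior mean ≈ -0.500; posterior SD ≈ 0.227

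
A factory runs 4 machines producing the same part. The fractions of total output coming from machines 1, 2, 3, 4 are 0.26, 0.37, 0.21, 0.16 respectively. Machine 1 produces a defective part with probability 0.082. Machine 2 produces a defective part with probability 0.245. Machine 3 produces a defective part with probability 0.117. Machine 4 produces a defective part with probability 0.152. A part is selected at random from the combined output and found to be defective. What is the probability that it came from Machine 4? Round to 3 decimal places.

Posterior probability ≈ 0.151

Tabulate prior·likelihood by source: [1] prior 0.26, lik 0.082, product 0.02132; [2] prior 0.37, lik 0.245, product 0.09065; [3] prior 0.21, lik 0.117, product 0.02457; [4] prior 0.16, lik 0.152, product 0.02432.
Normalizing constant = 0.16086; the posterior for Machine 4 is its product over the sum, 0.02432/0.16086 = 0.151.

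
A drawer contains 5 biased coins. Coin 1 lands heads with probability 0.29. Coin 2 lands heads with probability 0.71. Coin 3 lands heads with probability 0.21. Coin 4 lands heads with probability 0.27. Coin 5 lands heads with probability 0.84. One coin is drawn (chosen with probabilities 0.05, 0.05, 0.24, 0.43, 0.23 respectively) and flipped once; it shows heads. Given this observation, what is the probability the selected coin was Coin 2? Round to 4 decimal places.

Tabulate prior·likelihood by source: [1] prior 0.05, lik 0.29, product 0.01450; [2] prior 0.05, lik 0.71, product 0.03550; [3] prior 0.24, lik 0.21, product 0.05040; [4] prior 0.43, lik 0.27, product 0.1161; [5] prior 0.23, lik 0.84, product 0.1932.
Normalizing constant = 0.40970; the posterior for Coin 2 is its product over the sum, 0.03550/0.40970 = 0.0866.

Posterior probability ≈ 0.0866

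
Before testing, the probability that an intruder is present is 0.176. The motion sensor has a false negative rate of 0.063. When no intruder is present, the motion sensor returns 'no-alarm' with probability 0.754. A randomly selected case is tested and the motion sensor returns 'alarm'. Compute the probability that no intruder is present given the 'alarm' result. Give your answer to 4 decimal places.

Let H be the event that an intruder is present. P(H) = 0.176, so P(¬H) = 0.824. With E the 'alarm' result, P(E|H) = 0.937 and P(E|¬H) = 0.246.
P(E) = 0.937·0.176 + 0.246·0.824 = 0.16491 + 0.20270 = 0.36762.
By Bayes' theorem, P(H|E) = 0.16491 / 0.36762 = 0.4486. Hence P(¬H|E) = 1 − 0.4486 = 0.5514.

P(¬H | E) ≈ 0.5514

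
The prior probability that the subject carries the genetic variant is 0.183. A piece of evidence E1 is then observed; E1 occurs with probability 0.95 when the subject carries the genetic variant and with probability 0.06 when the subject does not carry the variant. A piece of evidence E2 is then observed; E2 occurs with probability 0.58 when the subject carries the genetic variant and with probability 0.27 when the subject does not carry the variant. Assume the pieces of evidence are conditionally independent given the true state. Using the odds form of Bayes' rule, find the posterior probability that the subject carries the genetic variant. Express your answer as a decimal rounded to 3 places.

Prior odds = 0.183/(1−0.183) = 0.22399.
Likelihood ratio for E1 = 0.95/0.06 = 15.833.
Likelihood ratio for E2 = 0.58/0.27 = 2.1481.
Posterior odds = prior odds × LR₁ × LR₂ = 7.6184.
Posterior probability = odds/(1+odds) = 7.6184/8.6184 = 0.884.

Posterior probability ≈ 0.884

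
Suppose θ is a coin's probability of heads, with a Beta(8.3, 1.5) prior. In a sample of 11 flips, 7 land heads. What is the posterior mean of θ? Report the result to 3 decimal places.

The binomial likelihood is conjugate to the Beta prior: with 7 successes and 4 failures, the posterior is Beta(8.3+7, 1.5+4) = Beta(15.3, 5.5).
Posterior mean = α/(α+β) = 15.3/20.8 = 0.736.

Posterior mean ≈ 0.736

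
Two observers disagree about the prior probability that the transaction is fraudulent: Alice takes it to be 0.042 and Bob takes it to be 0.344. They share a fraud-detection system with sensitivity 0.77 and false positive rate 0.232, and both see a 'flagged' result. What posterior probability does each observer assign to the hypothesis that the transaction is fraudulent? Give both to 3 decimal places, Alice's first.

The likelihood ratio for a 'flagged' result is 0.77/0.232 = 3.3190.
Alice: prior odds 0.042/0.958 = 0.043841; posterior odds 0.14551; posterior probability 0.127.
Bob: prior odds 0.344/0.656 = 0.52439; posterior odds 1.7404; posterior probability 0.635.

Alice: 0.127; Bob: 0.635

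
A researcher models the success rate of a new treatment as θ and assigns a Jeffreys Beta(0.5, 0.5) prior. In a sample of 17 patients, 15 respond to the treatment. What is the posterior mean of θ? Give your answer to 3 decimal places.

Posterior mean ≈ 0.861

The binomial likelihood is conjugate to the Beta prior: with 15 successes and 2 failures, the posterior is Beta(0.5+15, 0.5+2) = Beta(15.5, 2.5).
E[θ | data] = 15.5/(15.5+2.5) = 0.861.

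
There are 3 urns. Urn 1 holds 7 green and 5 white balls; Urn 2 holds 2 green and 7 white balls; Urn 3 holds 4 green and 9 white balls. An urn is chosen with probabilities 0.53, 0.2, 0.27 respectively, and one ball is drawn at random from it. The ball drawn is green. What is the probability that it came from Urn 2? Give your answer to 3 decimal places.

Tabulate prior·likelihood by source: [1] prior 0.53, lik 0.5833, product 0.3092; [2] prior 0.2, lik 0.2222, product 0.04444; [3] prior 0.27, lik 0.3077, product 0.08308.
Normalizing constant = 0.43669; the posterior for Urn 2 is its product over the sum, 0.04444/0.43669 = 0.102.

Posterior probability ≈ 0.102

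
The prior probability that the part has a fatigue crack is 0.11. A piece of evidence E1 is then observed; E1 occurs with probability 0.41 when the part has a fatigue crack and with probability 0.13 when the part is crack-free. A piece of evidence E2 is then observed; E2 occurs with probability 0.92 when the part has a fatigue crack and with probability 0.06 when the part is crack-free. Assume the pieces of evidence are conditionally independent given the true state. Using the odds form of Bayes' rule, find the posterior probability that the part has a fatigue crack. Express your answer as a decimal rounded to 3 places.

Posterior probability ≈ 0.857

Prior odds = 0.11/(1−0.11) = 0.12360.
Likelihood ratio for E1 = 0.41/0.13 = 3.1538.
Likelihood ratio for E2 = 0.92/0.06 = 15.333.
Posterior odds = prior odds × LR₁ × LR₂ = 5.9770.
Posterior probability = odds/(1+odds) = 5.9770/6.9770 = 0.857.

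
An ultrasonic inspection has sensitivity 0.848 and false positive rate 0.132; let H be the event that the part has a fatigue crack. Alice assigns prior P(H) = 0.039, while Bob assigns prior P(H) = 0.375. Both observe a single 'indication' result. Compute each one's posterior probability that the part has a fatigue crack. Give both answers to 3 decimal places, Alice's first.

Alice: 0.207; Bob: 0.794

P('+'|H) = 0.848, P('+'|¬H) = 0.132.
Alice: numerator 0.848·0.039 = 0.033072; evidence = 0.033072+0.132·0.961 = 0.15992; posterior = 0.207.
Bob: numerator 0.848·0.375 = 0.31800; evidence = 0.31800+0.132·0.625 = 0.40050; posterior = 0.794.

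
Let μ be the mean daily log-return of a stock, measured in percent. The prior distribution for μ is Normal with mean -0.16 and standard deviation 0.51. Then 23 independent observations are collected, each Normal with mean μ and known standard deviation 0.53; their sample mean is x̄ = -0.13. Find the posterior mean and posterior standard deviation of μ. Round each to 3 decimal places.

Prior precision 1/τ₀² = 1/0.51² = 3.84468; data precision n/σ² = 23/0.53² = 81.8797.
Posterior precision = 3.84468 + 81.8797 = 85.7243, giving posterior SD = 1/√85.7243 = 0.108.
Posterior mean = (3.84468·-0.16 + 81.8797·-0.13) / 85.7243 = -0.131.

Posterior mean ≈ -0.131; posterior SD ≈ 0.108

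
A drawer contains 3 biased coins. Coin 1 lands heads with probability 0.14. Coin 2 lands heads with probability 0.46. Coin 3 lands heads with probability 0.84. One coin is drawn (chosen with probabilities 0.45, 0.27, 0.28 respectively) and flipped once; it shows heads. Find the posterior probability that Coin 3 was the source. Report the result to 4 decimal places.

Posterior probability ≈ 0.5568

Tabulate prior·likelihood by source: [1] prior 0.45, lik 0.14, product 0.06300; [2] prior 0.27, lik 0.46, product 0.1242; [3] prior 0.28, lik 0.84, product 0.2352.
Normalizing constant = 0.42240; the posterior for Coin 3 is its product over the sum, 0.2352/0.42240 = 0.5568.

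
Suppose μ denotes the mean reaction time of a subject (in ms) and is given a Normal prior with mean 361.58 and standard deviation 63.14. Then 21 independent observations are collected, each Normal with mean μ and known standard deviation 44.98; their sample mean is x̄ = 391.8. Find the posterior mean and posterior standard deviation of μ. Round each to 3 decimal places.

Posterior mean ≈ 391.087; posterior SD ≈ 9.699

With known σ, the Normal prior is conjugate. Weight on the data is w = (n/σ²)/(n/σ² + 1/τ₀²) = 0.0103796/(0.0103796+0.00025084) = 0.97640.
Posterior mean = w·x̄ + (1−w)·μ₀ = 0.97640·391.8 + 0.023596·361.58 = 391.087. Posterior variance = 1/(0.0103796+0.00025084) = 94.0696, so SD = 9.699.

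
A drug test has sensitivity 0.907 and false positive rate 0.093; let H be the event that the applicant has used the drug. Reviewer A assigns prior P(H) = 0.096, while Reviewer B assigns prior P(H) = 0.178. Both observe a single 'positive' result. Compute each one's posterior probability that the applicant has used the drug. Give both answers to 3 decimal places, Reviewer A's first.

Reviewer A: 0.509; Reviewer B: 0.679

P('+'|H) = 0.907, P('+'|¬H) = 0.093.
Reviewer A: numerator 0.907·0.096 = 0.087072; evidence = 0.087072+0.093·0.904 = 0.17114; posterior = 0.509.
Reviewer B: numerator 0.907·0.178 = 0.16145; evidence = 0.16145+0.093·0.822 = 0.23789; posterior = 0.679.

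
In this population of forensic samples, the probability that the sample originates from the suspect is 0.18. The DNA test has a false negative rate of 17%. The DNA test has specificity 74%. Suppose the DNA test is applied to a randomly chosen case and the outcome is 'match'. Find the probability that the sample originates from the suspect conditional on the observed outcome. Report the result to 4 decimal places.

Let H be the event that the sample originates from the suspect. P(H) = 0.18, so P(¬H) = 0.82. With E the 'match' result, P(E|H) = 0.83 and P(E|¬H) = 0.26.
P(E) = 0.83·0.18 + 0.26·0.82 = 0.14940 + 0.21320 = 0.36260.
By Bayes' theorem, P(H|E) = 0.14940 / 0.36260 = 0.4120.

P(H | E) ≈ 0.4120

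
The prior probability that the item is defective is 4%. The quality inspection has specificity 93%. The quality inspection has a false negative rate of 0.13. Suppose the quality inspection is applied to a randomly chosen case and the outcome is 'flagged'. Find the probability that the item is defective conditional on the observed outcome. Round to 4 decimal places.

Let H be the event that the item is defective. P(H) = 0.04, so P(¬H) = 0.96. With E the 'flagged' result, P(E|H) = 0.87 and P(E|¬H) = 0.07.
P(E) = 0.87·0.04 + 0.07·0.96 = 0.034800 + 0.067200 = 0.10200.
By Bayes' theorem, P(H|E) = 0.034800 / 0.10200 = 0.3412.

P(H | E) ≈ 0.3412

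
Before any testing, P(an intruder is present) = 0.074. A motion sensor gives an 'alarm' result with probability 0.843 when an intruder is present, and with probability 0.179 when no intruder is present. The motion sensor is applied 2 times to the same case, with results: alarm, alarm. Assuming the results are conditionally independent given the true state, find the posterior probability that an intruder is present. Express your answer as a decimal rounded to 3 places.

With H the event that an intruder is present, the joint likelihood of the observed sequence is P(data|H) = 0.843·0.843 = 0.71065 and P(data|¬H) = 0.179·0.179 = 0.032041.
Bayes: P(H|data) = 0.074·0.71065 / (0.074·0.71065 + 0.926·0.032041) = 0.052588/0.082258 = 0.6393.

Posterior P(H) ≈ 0.639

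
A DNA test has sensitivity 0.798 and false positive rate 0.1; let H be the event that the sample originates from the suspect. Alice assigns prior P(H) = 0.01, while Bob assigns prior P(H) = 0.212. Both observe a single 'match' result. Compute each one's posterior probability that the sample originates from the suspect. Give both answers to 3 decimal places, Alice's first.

P('+'|H) = 0.798, P('+'|¬H) = 0.1.
Alice: numerator 0.798·0.01 = 0.0079800; evidence = 0.0079800+0.1·0.99 = 0.10698; posterior = 0.075.
Bob: numerator 0.798·0.212 = 0.16918; evidence = 0.16918+0.1·0.788 = 0.24798; posterior = 0.682.

Alice: 0.075; Bob: 0.682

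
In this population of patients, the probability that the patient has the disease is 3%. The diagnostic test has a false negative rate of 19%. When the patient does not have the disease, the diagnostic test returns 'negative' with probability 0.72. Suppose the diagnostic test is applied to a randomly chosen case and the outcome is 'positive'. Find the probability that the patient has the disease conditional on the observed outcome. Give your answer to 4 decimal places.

Let H be the event that the patient has the disease. P(H) = 0.03, so P(¬H) = 0.97. With E the 'positive' result, P(E|H) = 0.81 and P(E|¬H) = 0.28.
P(E) = 0.81·0.03 + 0.28·0.97 = 0.024300 + 0.27160 = 0.29590.
By Bayes' theorem, P(H|E) = 0.024300 / 0.29590 = 0.0821.

P(H | E) ≈ 0.0821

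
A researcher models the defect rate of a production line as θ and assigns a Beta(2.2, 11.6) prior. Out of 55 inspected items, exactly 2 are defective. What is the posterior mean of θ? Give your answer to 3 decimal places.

The binomial likelihood is conjugate to the Beta prior: with 2 successes and 53 failures, the posterior is Beta(2.2+2, 11.6+53) = Beta(4.2, 64.6).
E[θ | data] = 4.2/(4.2+64.6) = 0.061.

Posterior mean ≈ 0.061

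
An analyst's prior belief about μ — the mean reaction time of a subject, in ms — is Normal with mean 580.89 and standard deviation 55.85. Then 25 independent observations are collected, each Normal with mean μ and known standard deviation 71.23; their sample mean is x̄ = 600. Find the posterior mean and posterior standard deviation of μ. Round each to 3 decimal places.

With known σ, the Normal prior is conjugate. Weight on the data is w = (n/σ²)/(n/σ² + 1/τ₀²) = 0.00492736/(0.00492736+0.00032059) = 0.93891.
Posterior mean = w·x̄ + (1−w)·μ₀ = 0.93891·600 + 0.061089·580.89 = 598.833. Posterior variance = 1/(0.00492736+0.00032059) = 190.551, so SD = 13.804.

Posterior mean ≈ 598.833; posterior SD ≈ 13.804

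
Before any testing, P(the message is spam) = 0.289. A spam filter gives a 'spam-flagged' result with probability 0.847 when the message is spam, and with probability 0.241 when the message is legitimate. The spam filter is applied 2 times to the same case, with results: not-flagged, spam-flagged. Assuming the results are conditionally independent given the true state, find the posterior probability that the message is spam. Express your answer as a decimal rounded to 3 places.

Posterior P(H) ≈ 0.224

Let H be the event that the message is spam; start with P(H) = 0.289. P('spam-flagged'|H) = 0.847, P('spam-flagged'|¬H) = 0.241.
Update on result 1 ('not-flagged'): P(H) ← 0.153·0.2890 / (0.153·0.2890 + 0.759·0.7110) = 0.044217/0.58387 = 0.0757.
Update on result 2 ('spam-flagged'): P(H) ← 0.847·0.0757 / (0.847·0.0757 + 0.241·0.9243) = 0.064145/0.28689 = 0.2236.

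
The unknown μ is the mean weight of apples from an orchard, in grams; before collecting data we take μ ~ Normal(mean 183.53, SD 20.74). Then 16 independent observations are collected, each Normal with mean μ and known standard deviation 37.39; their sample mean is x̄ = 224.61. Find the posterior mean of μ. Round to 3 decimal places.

Posterior mean ≈ 217.674

With known σ, the Normal prior is conjugate. Weight on the data is w = (n/σ²)/(n/σ² + 1/τ₀²) = 0.0114448/(0.0114448+0.00232478) = 0.83117.
Posterior mean = w·x̄ + (1−w)·μ₀ = 0.83117·224.61 + 0.16883·183.53 = 217.674.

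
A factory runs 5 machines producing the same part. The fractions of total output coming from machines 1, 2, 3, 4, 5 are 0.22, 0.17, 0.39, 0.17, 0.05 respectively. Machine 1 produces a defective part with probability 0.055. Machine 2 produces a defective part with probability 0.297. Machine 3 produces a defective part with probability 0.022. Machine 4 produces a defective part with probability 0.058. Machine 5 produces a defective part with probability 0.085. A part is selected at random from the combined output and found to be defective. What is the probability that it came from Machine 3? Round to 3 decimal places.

Posterior probability ≈ 0.101

P(defective|M1) = 0.055; P(defective|M2) = 0.297; P(defective|M3) = 0.022; P(defective|M4) = 0.058; P(defective|M5) = 0.085.
Prior × likelihood for each source: 0.22·0.055=0.01210, 0.17·0.297=0.05049, 0.39·0.022=0.008580, 0.17·0.058=0.009860, 0.05·0.085=0.004250. Summing gives P(defective) = 0.085280.
P(Machine 3 | defective) = 0.008580 / 0.085280 = 0.101.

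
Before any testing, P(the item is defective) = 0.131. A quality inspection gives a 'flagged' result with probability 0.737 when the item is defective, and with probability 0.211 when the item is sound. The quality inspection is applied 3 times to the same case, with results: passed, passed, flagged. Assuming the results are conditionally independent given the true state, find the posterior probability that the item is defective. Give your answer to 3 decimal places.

Let H be the event that the item is defective; start with P(H) = 0.131. P('flagged'|H) = 0.737, P('flagged'|¬H) = 0.211.
Update on result 1 ('passed'): P(H) ← 0.263·0.1310 / (0.263·0.1310 + 0.789·0.8690) = 0.034453/0.72009 = 0.0478.
Update on result 2 ('passed'): P(H) ← 0.263·0.0478 / (0.263·0.0478 + 0.789·0.9522) = 0.012583/0.76383 = 0.0165.
Update on result 3 ('flagged'): P(H) ← 0.737·0.0165 / (0.737·0.0165 + 0.211·0.9835) = 0.012141/0.21967 = 0.0553.

Posterior P(H) ≈ 0.055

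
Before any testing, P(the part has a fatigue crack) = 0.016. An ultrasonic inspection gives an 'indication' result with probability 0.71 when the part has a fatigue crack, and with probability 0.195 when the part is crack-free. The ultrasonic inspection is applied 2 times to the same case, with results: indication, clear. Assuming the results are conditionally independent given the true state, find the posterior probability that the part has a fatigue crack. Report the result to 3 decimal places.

Posterior P(H) ≈ 0.021

With H the event that the part has a fatigue crack, the joint likelihood of the observed sequence is P(data|H) = 0.71·0.29 = 0.20590 and P(data|¬H) = 0.195·0.805 = 0.15698.
Bayes: P(H|data) = 0.016·0.20590 / (0.016·0.20590 + 0.984·0.15698) = 0.0032944/0.15776 = 0.0209.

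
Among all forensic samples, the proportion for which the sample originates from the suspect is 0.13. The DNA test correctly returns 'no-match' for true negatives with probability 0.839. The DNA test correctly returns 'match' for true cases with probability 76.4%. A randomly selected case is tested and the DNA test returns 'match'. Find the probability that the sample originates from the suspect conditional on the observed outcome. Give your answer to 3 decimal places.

P(H | E) ≈ 0.415

Let H be the event that the sample originates from the suspect. P(H) = 0.13, so P(¬H) = 0.87. With E the 'match' result, P(E|H) = 0.764 and P(E|¬H) = 0.161.
P(E) = 0.764·0.13 + 0.161·0.87 = 0.099320 + 0.14007 = 0.23939.
By Bayes' theorem, P(H|E) = 0.099320 / 0.23939 = 0.415.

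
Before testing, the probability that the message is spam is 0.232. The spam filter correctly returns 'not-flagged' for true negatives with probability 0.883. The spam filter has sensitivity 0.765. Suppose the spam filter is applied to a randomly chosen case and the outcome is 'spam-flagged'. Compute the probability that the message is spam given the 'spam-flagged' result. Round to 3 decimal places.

P(H | E) ≈ 0.664

Write H for 'the message is spam'. Prior odds H:¬H = 0.232/0.768 = 0.30208. For the 'spam-flagged' outcome, the likelihood ratio is 0.765/0.117 = 6.5385.
Posterior odds = 0.30208 × 6.5385 = 1.9752, so P(H|E) = 1.9752/(1+1.9752) = 0.664.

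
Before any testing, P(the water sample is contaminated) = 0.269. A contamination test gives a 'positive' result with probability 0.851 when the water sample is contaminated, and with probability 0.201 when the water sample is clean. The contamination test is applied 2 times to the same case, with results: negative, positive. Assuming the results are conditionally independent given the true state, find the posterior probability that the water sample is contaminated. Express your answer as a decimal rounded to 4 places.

Posterior P(H) ≈ 0.2251

With H the event that the water sample is contaminated, the joint likelihood of the observed sequence is P(data|H) = 0.149·0.851 = 0.12680 and P(data|¬H) = 0.799·0.201 = 0.16060.
Bayes: P(H|data) = 0.269·0.12680 / (0.269·0.12680 + 0.731·0.16060) = 0.034109/0.15151 = 0.2251.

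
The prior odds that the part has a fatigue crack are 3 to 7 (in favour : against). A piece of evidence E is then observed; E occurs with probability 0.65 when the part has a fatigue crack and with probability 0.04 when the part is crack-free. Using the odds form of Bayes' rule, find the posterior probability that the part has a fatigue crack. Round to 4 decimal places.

Prior odds = 3/7 = 0.42857.
Likelihood ratio for E = 0.65/0.04 = 16.250.
Posterior odds = prior odds × LR = 6.9643.
Posterior probability = odds/(1+odds) = 6.9643/7.9643 = 0.8744.

Posterior probability ≈ 0.8744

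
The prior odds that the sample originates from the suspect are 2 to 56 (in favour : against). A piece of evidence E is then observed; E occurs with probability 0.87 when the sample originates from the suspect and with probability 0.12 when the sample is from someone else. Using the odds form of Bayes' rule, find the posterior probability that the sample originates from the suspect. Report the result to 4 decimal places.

Prior odds = 2/56 = 0.035714.
Likelihood ratio for E = 0.87/0.12 = 7.2500.
Posterior odds = prior odds × LR = 0.25893.
Posterior probability = odds/(1+odds) = 0.25893/1.2589 = 0.2057.

Posterior probability ≈ 0.2057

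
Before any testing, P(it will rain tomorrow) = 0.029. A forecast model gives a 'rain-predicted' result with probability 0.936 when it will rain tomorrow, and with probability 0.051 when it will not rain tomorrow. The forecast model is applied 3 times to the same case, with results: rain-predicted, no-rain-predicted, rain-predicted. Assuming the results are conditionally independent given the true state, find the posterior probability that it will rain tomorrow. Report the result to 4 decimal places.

Posterior P(H) ≈ 0.4042

Let H be the event that it will rain tomorrow; start with P(H) = 0.029. P('rain-predicted'|H) = 0.936, P('rain-predicted'|¬H) = 0.051.
Update on result 1 ('rain-predicted'): P(H) ← 0.936·0.0290 / (0.936·0.0290 + 0.051·0.9710) = 0.027144/0.076665 = 0.3541.
Update on result 2 ('no-rain-predicted'): P(H) ← 0.064·0.3541 / (0.064·0.3541 + 0.949·0.6459) = 0.022660/0.63566 = 0.0356.
Update on result 3 ('rain-predicted'): P(H) ← 0.936·0.0356 / (0.936·0.0356 + 0.051·0.9644) = 0.033366/0.082548 = 0.4042.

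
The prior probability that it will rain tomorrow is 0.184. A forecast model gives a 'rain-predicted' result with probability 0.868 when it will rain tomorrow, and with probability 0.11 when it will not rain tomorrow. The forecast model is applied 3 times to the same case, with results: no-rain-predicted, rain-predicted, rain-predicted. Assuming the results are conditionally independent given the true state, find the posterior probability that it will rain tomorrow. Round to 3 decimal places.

Posterior P(H) ≈ 0.676

Let H be the event that it will rain tomorrow; start with P(H) = 0.184. P('rain-predicted'|H) = 0.868, P('rain-predicted'|¬H) = 0.11.
Update on result 1 ('no-rain-predicted'): P(H) ← 0.132·0.1840 / (0.132·0.1840 + 0.89·0.8160) = 0.024288/0.75053 = 0.0324.
Update on result 2 ('rain-predicted'): P(H) ← 0.868·0.0324 / (0.868·0.0324 + 0.11·0.9676) = 0.028090/0.13453 = 0.2088.
Update on result 3 ('rain-predicted'): P(H) ← 0.868·0.2088 / (0.868·0.2088 + 0.11·0.7912) = 0.18124/0.26827 = 0.6756.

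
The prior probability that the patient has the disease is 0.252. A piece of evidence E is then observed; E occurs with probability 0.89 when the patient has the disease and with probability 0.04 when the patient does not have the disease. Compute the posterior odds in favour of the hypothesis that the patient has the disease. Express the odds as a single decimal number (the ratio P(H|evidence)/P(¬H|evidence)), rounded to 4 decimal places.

Prior odds = 0.252/(1−0.252) = 0.33690. In log-odds, ln(0.33690) = -1.0880.
Add log likelihood ratio: ln(22.250) = 3.1023.
Posterior log-odds = 2.0144, so posterior odds = exp(2.0144) = 7.4960.

Posterior odds ≈ 7.4960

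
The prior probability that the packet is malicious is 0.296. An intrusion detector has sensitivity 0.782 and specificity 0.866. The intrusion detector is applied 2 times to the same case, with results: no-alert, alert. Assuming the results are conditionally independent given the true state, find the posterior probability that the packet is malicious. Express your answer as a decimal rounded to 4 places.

Posterior P(H) ≈ 0.3818

With H the event that the packet is malicious, the joint likelihood of the observed sequence is P(data|H) = 0.218·0.782 = 0.17048 and P(data|¬H) = 0.866·0.134 = 0.11604.
Bayes: P(H|data) = 0.296·0.17048 / (0.296·0.17048 + 0.704·0.11604) = 0.050461/0.13216 = 0.3818.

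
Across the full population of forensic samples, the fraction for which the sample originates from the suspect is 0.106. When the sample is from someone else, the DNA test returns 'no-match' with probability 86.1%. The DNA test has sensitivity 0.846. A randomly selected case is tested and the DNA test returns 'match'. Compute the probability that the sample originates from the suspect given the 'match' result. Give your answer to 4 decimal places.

P(H | E) ≈ 0.4192

Write H for 'the sample originates from the suspect'. Prior odds H:¬H = 0.106/0.894 = 0.11857. For the 'match' outcome, the likelihood ratio is 0.846/0.139 = 6.0863.
Posterior odds = 0.11857 × 6.0863 = 0.72165, so P(H|E) = 0.72165/(1+0.72165) = 0.4192.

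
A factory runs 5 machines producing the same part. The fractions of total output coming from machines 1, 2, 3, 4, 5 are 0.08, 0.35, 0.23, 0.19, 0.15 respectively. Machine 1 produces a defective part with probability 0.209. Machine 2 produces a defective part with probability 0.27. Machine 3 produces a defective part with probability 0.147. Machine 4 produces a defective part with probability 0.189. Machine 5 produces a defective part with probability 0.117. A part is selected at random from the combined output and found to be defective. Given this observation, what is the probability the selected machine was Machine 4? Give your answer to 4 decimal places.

Tabulate prior·likelihood by source: [1] prior 0.08, lik 0.209, product 0.01672; [2] prior 0.35, lik 0.27, product 0.09450; [3] prior 0.23, lik 0.147, product 0.03381; [4] prior 0.19, lik 0.189, product 0.03591; [5] prior 0.15, lik 0.117, product 0.01755.
Normalizing constant = 0.19849; the posterior for Machine 4 is its product over the sum, 0.03591/0.19849 = 0.1809.

Posterior probability ≈ 0.1809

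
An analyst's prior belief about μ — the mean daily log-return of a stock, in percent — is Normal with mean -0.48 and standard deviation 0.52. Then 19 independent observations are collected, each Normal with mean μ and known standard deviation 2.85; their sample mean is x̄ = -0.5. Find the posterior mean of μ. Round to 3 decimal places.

Prior precision 1/τ₀² = 1/0.52² = 3.69822; data precision n/σ² = 19/2.85² = 2.33918.
Posterior precision = 3.69822 + 2.33918 = 6.03741.
Posterior mean = (3.69822·-0.48 + 2.33918·-0.5) / 6.03741 = -0.488.

Posterior mean ≈ -0.488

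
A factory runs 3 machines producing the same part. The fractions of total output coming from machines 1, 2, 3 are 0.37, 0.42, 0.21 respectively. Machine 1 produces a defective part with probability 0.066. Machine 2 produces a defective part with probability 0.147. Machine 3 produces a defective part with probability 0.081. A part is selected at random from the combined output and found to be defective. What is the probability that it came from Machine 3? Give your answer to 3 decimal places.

Tabulate prior·likelihood by source: [1] prior 0.37, lik 0.066, product 0.02442; [2] prior 0.42, lik 0.147, product 0.06174; [3] prior 0.21, lik 0.081, product 0.01701.
Normalizing constant = 0.10317; the posterior for Machine 3 is its product over the sum, 0.01701/0.10317 = 0.165.

Posterior probability ≈ 0.165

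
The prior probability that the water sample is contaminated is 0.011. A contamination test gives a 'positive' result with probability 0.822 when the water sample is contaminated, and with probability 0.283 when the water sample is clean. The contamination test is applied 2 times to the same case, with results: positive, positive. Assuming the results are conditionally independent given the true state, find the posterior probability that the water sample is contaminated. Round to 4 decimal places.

With H the event that the water sample is contaminated, the joint likelihood of the observed sequence is P(data|H) = 0.822·0.822 = 0.67568 and P(data|¬H) = 0.283·0.283 = 0.080089.
Bayes: P(H|data) = 0.011·0.67568 / (0.011·0.67568 + 0.989·0.080089) = 0.0074325/0.086641 = 0.0858.

Posterior P(H) ≈ 0.0858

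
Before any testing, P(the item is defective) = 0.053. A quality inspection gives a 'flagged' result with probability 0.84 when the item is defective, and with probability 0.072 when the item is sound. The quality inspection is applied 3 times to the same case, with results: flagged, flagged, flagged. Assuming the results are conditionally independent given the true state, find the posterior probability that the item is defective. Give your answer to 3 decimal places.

Posterior P(H) ≈ 0.989

With H the event that the item is defective, the joint likelihood of the observed sequence is P(data|H) = 0.84·0.84·0.84 = 0.59270 and P(data|¬H) = 0.072·0.072·0.072 = 0.00037325.
Bayes: P(H|data) = 0.053·0.59270 / (0.053·0.59270 + 0.947·0.00037325) = 0.031413/0.031767 = 0.9889.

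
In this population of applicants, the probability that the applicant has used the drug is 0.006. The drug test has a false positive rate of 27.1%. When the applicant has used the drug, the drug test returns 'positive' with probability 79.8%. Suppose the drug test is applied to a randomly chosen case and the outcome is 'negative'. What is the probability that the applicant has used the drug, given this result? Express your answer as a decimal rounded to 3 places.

P(H | E) ≈ 0.002

Write H for 'the applicant has used the drug'. Prior odds H:¬H = 0.006/0.994 = 0.0060362. For the 'negative' outcome, the likelihood ratio is 0.202/0.729 = 0.27709.
Posterior odds = 0.0060362 × 0.27709 = 0.0016726, so P(H|E) = 0.0016726/(1+0.0016726) = 0.002.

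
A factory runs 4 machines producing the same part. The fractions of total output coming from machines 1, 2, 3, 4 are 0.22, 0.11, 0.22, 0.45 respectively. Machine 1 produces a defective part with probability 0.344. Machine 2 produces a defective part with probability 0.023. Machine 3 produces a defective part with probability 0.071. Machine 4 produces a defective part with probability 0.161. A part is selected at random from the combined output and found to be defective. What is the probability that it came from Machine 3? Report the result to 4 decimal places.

Posterior probability ≈ 0.0939

Tabulate prior·likelihood by source: [1] prior 0.22, lik 0.344, product 0.07568; [2] prior 0.11, lik 0.023, product 0.002530; [3] prior 0.22, lik 0.071, product 0.01562; [4] prior 0.45, lik 0.161, product 0.07245.
Normalizing constant = 0.16628; the posterior for Machine 3 is its product over the sum, 0.01562/0.16628 = 0.0939.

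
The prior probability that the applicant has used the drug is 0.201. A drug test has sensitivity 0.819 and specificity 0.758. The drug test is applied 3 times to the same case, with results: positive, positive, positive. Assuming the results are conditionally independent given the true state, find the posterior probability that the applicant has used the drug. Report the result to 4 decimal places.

Posterior P(H) ≈ 0.9070

With H the event that the applicant has used the drug, the joint likelihood of the observed sequence is P(data|H) = 0.819·0.819·0.819 = 0.54935 and P(data|¬H) = 0.242·0.242·0.242 = 0.014172.
Bayes: P(H|data) = 0.201·0.54935 / (0.201·0.54935 + 0.799·0.014172) = 0.11042/0.12174 = 0.9070.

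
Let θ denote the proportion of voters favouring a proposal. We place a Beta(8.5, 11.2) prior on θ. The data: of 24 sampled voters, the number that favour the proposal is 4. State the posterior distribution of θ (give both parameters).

The binomial likelihood is conjugate to the Beta prior: with 4 successes and 20 failures, the posterior is Beta(8.5+4, 11.2+20) = Beta(12.5, 31.2).

Posterior: Beta(12.5, 31.2)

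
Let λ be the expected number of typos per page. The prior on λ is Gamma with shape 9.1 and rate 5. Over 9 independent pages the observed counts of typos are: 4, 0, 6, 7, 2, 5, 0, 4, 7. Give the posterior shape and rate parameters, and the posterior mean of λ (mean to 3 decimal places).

Total count ∑xᵢ = 35 over n = 9 pages.
Gamma is conjugate to the Poisson likelihood: posterior is Gamma(shape = 9.1+35 = 44.1, rate = 5+9 = 14).
E[λ | data] = 44.1/14 = 3.150.

Posterior: Gamma(shape=44.1, rate=14); mean ≈ 3.150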